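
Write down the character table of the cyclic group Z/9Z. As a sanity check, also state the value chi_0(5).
Character table of Z/9Z (irreps indexed chi_0,...,chi_8 with chi_k(m) = zeta_9^(k*m), zeta_9 = exp(2*pi*i/9)):
  irrep \ class  {0} (size 1)  {1} (size 1)    {2} (size 1)    {3} (size 1)    {4} (size 1)    {5} (size 1)    {6} (size 1)    {7} (size 1)    {8} (size 1)  
  chi_0          1             1               1               1               1               1               1               1               1             
  chi_1          1             exp(2*I*pi/9)   exp(4*I*pi/9)   exp(2*I*pi/3)   exp(8*I*pi/9)   exp(-8*I*pi/9)  exp(-2*I*pi/3)  exp(-4*I*pi/9)  exp(-2*I*pi/9)
  chi_2          1             exp(4*I*pi/9)   exp(8*I*pi/9)   exp(-2*I*pi/3)  exp(-2*I*pi/9)  exp(2*I*pi/9)   exp(2*I*pi/3)   exp(-8*I*pi/9)  exp(-4*I*pi/9)
  chi_3          1             exp(2*I*pi/3)   exp(-2*I*pi/3)  1               exp(2*I*pi/3)   exp(-2*I*pi/3)  1               exp(2*I*pi/3)   exp(-2*I*pi/3)
  chi_4          1             exp(8*I*pi/9)   exp(-2*I*pi/9)  exp(2*I*pi/3)   exp(-4*I*pi/9)  exp(4*I*pi/9)   exp(-2*I*pi/3)  exp(2*I*pi/9)   exp(-8*I*pi/9)
  chi_5          1             exp(-8*I*pi/9)  exp(2*I*pi/9)   exp(-2*I*pi/3)  exp(4*I*pi/9)   exp(-4*I*pi/9)  exp(2*I*pi/3)   exp(-2*I*pi/9)  exp(8*I*pi/9) 
  chi_6          1             exp(-2*I*pi/3)  exp(2*I*pi/3)   1               exp(-2*I*pi/3)  exp(2*I*pi/3)   1               exp(-2*I*pi/3)  exp(2*I*pi/3) 
  chi_7          1             exp(-4*I*pi/9)  exp(-8*I*pi/9)  exp(2*I*pi/3)   exp(2*I*pi/9)   exp(-2*I*pi/9)  exp(-2*I*pi/3)  exp(8*I*pi/9)   exp(4*I*pi/9) 
  chi_8          1             exp(-2*I*pi/9)  exp(-4*I*pi/9)  exp(-2*I*pi/3)  exp(-8*I*pi/9)  exp(8*I*pi/9)   exp(2*I*pi/3)   exp(4*I*pi/9)   exp(2*I*pi/9) 

Spot check: chi_0(5) = zeta_9^(0*5) = zeta_9^0 = 1.

Derivation: Z/9Z is abelian, so all 9 irreducible complex representations are 1-dimensional. They are given by chi_k(m) = zeta_9^(k*m) for k = 0,...,8. Row orthogonality: sum_m chi_k(m) conj(chi_l(m)) = 9 * [k = l].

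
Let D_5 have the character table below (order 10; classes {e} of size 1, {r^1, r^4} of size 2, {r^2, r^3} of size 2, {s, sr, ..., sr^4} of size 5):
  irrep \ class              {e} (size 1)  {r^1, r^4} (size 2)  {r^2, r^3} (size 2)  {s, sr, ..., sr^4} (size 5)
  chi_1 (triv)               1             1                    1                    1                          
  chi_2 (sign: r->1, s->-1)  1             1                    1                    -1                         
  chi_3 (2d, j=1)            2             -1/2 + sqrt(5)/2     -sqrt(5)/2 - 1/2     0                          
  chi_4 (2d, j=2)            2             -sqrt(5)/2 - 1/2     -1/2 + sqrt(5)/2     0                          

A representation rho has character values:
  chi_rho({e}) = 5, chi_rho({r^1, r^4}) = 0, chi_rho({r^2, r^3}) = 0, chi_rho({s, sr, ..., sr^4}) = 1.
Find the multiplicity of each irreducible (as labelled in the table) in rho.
Multiplicities: chi_1: 1, chi_2: 0, chi_3: 1, chi_4: 1.

Reasoning: Use <chi_rho, chi> = (1/|G|) sum_C |C| * chi_rho(C) * conj(chi(C)) with |G| = 10 for each irreducible chi in the table:
  <chi_rho, chi_1> = (1/10)[1*(5)*conj(1) + 2*(0)*conj(1) + 2*(0)*conj(1) + 5*(1)*conj(1)]
      = (1/10)[(5) + (0) + (0) + (5)] = 10/10 = 1
  <chi_rho, chi_2> = (1/10)[1*(5)*conj(1) + 2*(0)*conj(1) + 2*(0)*conj(1) + 5*(1)*conj(-1)]
      = (1/10)[(5) + (0) + (0) + (-5)] = 0/10 = 0
  <chi_rho, chi_3> = (1/10)[1*(5)*conj(2) + 2*(0)*conj(-1/2 + sqrt(5)/2) + 2*(0)*conj(-sqrt(5)/2 - 1/2) + 5*(1)*conj(0)]
      = (1/10)[(10) + (0) + (0) + (0)] = 10/10 = 1
  <chi_rho, chi_4> = (1/10)[1*(5)*conj(2) + 2*(0)*conj(-sqrt(5)/2 - 1/2) + 2*(0)*conj(-1/2 + sqrt(5)/2) + 5*(1)*conj(0)]
      = (1/10)[(10) + (0) + (0) + (0)] = 10/10 = 1
Dimension check: dim(rho) = sum (mult * dim) = 1*1 + 0*1 + 1*2 + 1*2 = 5 = chi_rho(e) = 5.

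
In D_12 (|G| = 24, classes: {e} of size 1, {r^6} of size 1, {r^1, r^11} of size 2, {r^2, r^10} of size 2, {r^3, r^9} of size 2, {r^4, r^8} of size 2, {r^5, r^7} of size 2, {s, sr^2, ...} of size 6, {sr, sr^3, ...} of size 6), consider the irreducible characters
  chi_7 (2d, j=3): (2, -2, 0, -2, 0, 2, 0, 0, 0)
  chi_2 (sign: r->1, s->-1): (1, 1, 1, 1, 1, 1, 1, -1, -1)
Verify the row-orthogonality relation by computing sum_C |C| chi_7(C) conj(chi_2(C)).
Sum = 0; so <chi_7, chi_2> = 0 (distinct irreducibles are orthogonal).

Why: Compute term by term over conjugacy classes (|C| * chi_7(C) * conj(chi_2(C))):
  1*(2)*conj(1) + 1*(-2)*conj(1) + 2*(0)*conj(1) + 2*(-2)*conj(1) + 2*(0)*conj(1) + 2*(2)*conj(1) + 2*(0)*conj(1) + 6*(0)*conj(-1) + 6*(0)*conj(-1)
  = (2) + (-2) + (0) + (-4) + (0) + (4) + (0) + (0) + (0)
  = 0.
Dividing by |G| = 24 gives 0/24 = 0, matching the row-orthogonality relation <chi_7, chi_2> = [chi_7 = chi_2].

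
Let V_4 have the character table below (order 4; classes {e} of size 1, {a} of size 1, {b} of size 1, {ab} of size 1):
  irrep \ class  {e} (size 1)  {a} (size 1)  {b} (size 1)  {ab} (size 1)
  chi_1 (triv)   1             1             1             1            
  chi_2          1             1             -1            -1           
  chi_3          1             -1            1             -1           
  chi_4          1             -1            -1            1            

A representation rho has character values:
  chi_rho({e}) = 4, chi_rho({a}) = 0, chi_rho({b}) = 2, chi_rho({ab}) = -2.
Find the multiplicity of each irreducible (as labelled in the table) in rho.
Multiplicities: chi_1: 1, chi_2: 1, chi_3: 2, chi_4: 0.

Reasoning: Use <chi_rho, chi> = (1/|G|) sum_C |C| * chi_rho(C) * conj(chi(C)) with |G| = 4 for each irreducible chi in the table:
  <chi_rho, chi_1> = (1/4)[1*(4)*conj(1) + 1*(0)*conj(1) + 1*(2)*conj(1) + 1*(-2)*conj(1)]
      = (1/4)[(4) + (0) + (2) + (-2)] = 4/4 = 1
  <chi_rho, chi_2> = (1/4)[1*(4)*conj(1) + 1*(0)*conj(1) + 1*(2)*conj(-1) + 1*(-2)*conj(-1)]
      = (1/4)[(4) + (0) + (-2) + (2)] = 4/4 = 1
  <chi_rho, chi_3> = (1/4)[1*(4)*conj(1) + 1*(0)*conj(-1) + 1*(2)*conj(1) + 1*(-2)*conj(-1)]
      = (1/4)[(4) + (0) + (2) + (2)] = 8/4 = 2
  <chi_rho, chi_4> = (1/4)[1*(4)*conj(1) + 1*(0)*conj(-1) + 1*(2)*conj(-1) + 1*(-2)*conj(1)]
      = (1/4)[(4) + (0) + (-2) + (-2)] = 0/4 = 0
Dimension check: dim(rho) = sum (mult * dim) = 1*1 + 1*1 + 2*1 + 0*1 = 4 = chi_rho(e) = 4.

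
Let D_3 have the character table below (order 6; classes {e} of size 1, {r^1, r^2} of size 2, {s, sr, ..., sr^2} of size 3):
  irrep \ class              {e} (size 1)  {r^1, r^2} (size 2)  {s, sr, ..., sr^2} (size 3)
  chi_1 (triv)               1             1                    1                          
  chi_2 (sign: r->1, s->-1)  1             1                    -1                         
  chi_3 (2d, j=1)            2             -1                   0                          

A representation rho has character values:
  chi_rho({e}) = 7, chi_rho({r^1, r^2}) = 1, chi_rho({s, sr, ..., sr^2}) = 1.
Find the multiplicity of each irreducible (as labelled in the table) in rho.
Multiplicities: chi_1: 2, chi_2: 1, chi_3: 2.

Use <chi_rho, chi> = (1/|G|) sum_C |C| * chi_rho(C) * conj(chi(C)) with |G| = 6 for each irreducible chi in the table:
  <chi_rho, chi_1> = (1/6)[1*(7)*conj(1) + 2*(1)*conj(1) + 3*(1)*conj(1)]
      = (1/6)[(7) + (2) + (3)] = 12/6 = 2
  <chi_rho, chi_2> = (1/6)[1*(7)*conj(1) + 2*(1)*conj(1) + 3*(1)*conj(-1)]
      = (1/6)[(7) + (2) + (-3)] = 6/6 = 1
  <chi_rho, chi_3> = (1/6)[1*(7)*conj(2) + 2*(1)*conj(-1) + 3*(1)*conj(0)]
      = (1/6)[(14) + (-2) + (0)] = 12/6 = 2
Dimension check: dim(rho) = sum (mult * dim) = 2*1 + 1*1 + 2*2 = 7 = chi_rho(e) = 7.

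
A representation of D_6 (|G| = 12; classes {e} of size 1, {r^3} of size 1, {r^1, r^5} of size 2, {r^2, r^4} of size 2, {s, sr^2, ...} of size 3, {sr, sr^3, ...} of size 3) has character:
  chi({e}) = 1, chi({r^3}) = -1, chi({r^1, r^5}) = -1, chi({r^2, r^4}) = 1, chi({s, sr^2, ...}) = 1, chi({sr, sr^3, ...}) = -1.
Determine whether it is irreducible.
Irreducible: <chi, chi> = 1.

Solution. <chi, chi> = (1/|G|) sum_C |C| * |chi(C)|^2 = (1/12)[1*|1|^2 + 1*|-1|^2 + 2*|-1|^2 + 2*|1|^2 + 3*|1|^2 + 3*|-1|^2]
  = (1/12)[(1) + (1) + (2) + (2) + (3) + (3)] = 12/12 = 1.
A character is irreducible iff <chi, chi> = 1, so this representation is irreducible.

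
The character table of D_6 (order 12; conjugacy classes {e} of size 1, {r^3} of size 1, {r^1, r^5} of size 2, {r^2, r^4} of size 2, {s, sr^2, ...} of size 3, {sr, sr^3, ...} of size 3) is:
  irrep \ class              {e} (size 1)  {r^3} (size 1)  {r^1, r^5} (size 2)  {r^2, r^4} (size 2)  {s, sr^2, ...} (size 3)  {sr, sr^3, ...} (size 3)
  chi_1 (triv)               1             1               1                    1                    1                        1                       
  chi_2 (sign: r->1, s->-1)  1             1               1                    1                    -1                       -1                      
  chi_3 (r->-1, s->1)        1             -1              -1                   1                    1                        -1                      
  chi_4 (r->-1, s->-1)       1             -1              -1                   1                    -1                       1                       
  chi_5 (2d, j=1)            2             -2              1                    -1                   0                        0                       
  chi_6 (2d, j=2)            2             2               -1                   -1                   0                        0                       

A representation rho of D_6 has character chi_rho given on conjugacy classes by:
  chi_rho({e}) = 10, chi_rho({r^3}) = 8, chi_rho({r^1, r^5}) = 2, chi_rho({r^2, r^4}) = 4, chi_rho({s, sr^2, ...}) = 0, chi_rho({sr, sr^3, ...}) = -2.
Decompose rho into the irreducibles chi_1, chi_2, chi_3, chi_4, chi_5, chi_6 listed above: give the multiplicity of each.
Multiplicities: chi_1: 2, chi_2: 3, chi_3: 1, chi_4: 0, chi_5: 0, chi_6: 2.

Derivation: Use <chi_rho, chi> = (1/|G|) sum_C |C| * chi_rho(C) * conj(chi(C)) with |G| = 12 for each irreducible chi in the table:
  <chi_rho, chi_1> = (1/12)[1*(10)*conj(1) + 1*(8)*conj(1) + 2*(2)*conj(1) + 2*(4)*conj(1) + 3*(0)*conj(1) + 3*(-2)*conj(1)]
      = (1/12)[(10) + (8) + (4) + (8) + (0) + (-6)] = 24/12 = 2
  <chi_rho, chi_2> = (1/12)[1*(10)*conj(1) + 1*(8)*conj(1) + 2*(2)*conj(1) + 2*(4)*conj(1) + 3*(0)*conj(-1) + 3*(-2)*conj(-1)]
      = (1/12)[(10) + (8) + (4) + (8) + (0) + (6)] = 36/12 = 3
  <chi_rho, chi_3> = (1/12)[1*(10)*conj(1) + 1*(8)*conj(-1) + 2*(2)*conj(-1) + 2*(4)*conj(1) + 3*(0)*conj(1) + 3*(-2)*conj(-1)]
      = (1/12)[(10) + (-8) + (-4) + (8) + (0) + (6)] = 12/12 = 1
  <chi_rho, chi_4> = (1/12)[1*(10)*conj(1) + 1*(8)*conj(-1) + 2*(2)*conj(-1) + 2*(4)*conj(1) + 3*(0)*conj(-1) + 3*(-2)*conj(1)]
      = (1/12)[(10) + (-8) + (-4) + (8) + (0) + (-6)] = 0/12 = 0
  <chi_rho, chi_5> = (1/12)[1*(10)*conj(2) + 1*(8)*conj(-2) + 2*(2)*conj(1) + 2*(4)*conj(-1) + 3*(0)*conj(0) + 3*(-2)*conj(0)]
      = (1/12)[(20) + (-16) + (4) + (-8) + (0) + (0)] = 0/12 = 0
  <chi_rho, chi_6> = (1/12)[1*(10)*conj(2) + 1*(8)*conj(2) + 2*(2)*conj(-1) + 2*(4)*conj(-1) + 3*(0)*conj(0) + 3*(-2)*conj(0)]
      = (1/12)[(20) + (16) + (-4) + (-8) + (0) + (0)] = 24/12 = 2
Dimension check: dim(rho) = sum (mult * dim) = 2*1 + 3*1 + 1*1 + 0*1 + 0*2 + 2*2 = 10 = chi_rho(e) = 10.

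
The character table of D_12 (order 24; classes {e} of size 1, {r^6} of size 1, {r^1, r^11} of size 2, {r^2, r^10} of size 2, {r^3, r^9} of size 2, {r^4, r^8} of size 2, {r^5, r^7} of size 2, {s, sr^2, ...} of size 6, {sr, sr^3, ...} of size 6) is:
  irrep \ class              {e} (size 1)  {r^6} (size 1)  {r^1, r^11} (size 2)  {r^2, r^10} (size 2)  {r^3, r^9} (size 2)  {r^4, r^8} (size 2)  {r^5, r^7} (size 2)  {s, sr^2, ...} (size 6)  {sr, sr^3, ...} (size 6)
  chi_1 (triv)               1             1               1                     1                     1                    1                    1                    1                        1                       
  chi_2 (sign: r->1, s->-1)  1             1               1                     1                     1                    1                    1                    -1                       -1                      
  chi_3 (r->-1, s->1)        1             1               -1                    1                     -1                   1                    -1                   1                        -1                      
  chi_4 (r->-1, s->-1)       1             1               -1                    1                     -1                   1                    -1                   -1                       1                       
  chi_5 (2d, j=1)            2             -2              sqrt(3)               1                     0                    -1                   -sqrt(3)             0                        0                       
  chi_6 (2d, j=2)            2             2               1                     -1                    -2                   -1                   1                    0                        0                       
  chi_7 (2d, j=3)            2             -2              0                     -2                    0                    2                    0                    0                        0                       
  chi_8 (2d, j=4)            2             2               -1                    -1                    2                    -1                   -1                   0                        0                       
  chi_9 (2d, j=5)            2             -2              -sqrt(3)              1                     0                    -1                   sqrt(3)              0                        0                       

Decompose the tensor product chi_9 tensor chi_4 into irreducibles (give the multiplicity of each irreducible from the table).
chi_9 tensor chi_4 = chi_5 (all other irreducibles have multiplicity 0).

Working: The character of a tensor product is the pointwise product (chi_9 * chi_4)(C) = chi_9(C) * chi_4(C):
  {e}: (2)*(1), {r^6}: (-2)*(1), {r^1, r^11}: (-sqrt(3))*(-1), {r^2, r^10}: (1)*(1), {r^3, r^9}: (0)*(-1), {r^4, r^8}: (-1)*(1), {r^5, r^7}: (sqrt(3))*(-1), {s, sr^2, ...}: (0)*(-1), {sr, sr^3, ...}: (0)*(1)
so (chi_9 * chi_4) takes values
  {e} -> 2, {r^6} -> -2, {r^1, r^11} -> sqrt(3), {r^2, r^10} -> 1, {r^3, r^9} -> 0, {r^4, r^8} -> -1, {r^5, r^7} -> -sqrt(3), {s, sr^2, ...} -> 0, {sr, sr^3, ...} -> 0.
Now take the inner product of this character with each irreducible chi from the table, <chi_9*chi_4, chi> = (1/24) sum_C |C| (chi_9*chi_4)(C) conj(chi(C)):
  <chi_9*chi_4, chi_1> = (1/24)[1*(2)*conj(1) + 1*(-2)*conj(1) + 2*(sqrt(3))*conj(1) + 2*(1)*conj(1) + 2*(0)*conj(1) + 2*(-1)*conj(1) + 2*(-sqrt(3))*conj(1) + 6*(0)*conj(1) + 6*(0)*conj(1)]
      = (1/24)[(2) + (-2) + (2*sqrt(3)) + (2) + (0) + (-2) + (-2*sqrt(3)) + (0) + (0)] = 0/24 = 0
  <chi_9*chi_4, chi_2> = (1/24)[1*(2)*conj(1) + 1*(-2)*conj(1) + 2*(sqrt(3))*conj(1) + 2*(1)*conj(1) + 2*(0)*conj(1) + 2*(-1)*conj(1) + 2*(-sqrt(3))*conj(1) + 6*(0)*conj(-1) + 6*(0)*conj(-1)]
      = (1/24)[(2) + (-2) + (2*sqrt(3)) + (2) + (0) + (-2) + (-2*sqrt(3)) + (0) + (0)] = 0/24 = 0
  <chi_9*chi_4, chi_3> = (1/24)[1*(2)*conj(1) + 1*(-2)*conj(1) + 2*(sqrt(3))*conj(-1) + 2*(1)*conj(1) + 2*(0)*conj(-1) + 2*(-1)*conj(1) + 2*(-sqrt(3))*conj(-1) + 6*(0)*conj(1) + 6*(0)*conj(-1)]
      = (1/24)[(2) + (-2) + (-2*sqrt(3)) + (2) + (0) + (-2) + (2*sqrt(3)) + (0) + (0)] = 0/24 = 0
  <chi_9*chi_4, chi_4> = (1/24)[1*(2)*conj(1) + 1*(-2)*conj(1) + 2*(sqrt(3))*conj(-1) + 2*(1)*conj(1) + 2*(0)*conj(-1) + 2*(-1)*conj(1) + 2*(-sqrt(3))*conj(-1) + 6*(0)*conj(-1) + 6*(0)*conj(1)]
      = (1/24)[(2) + (-2) + (-2*sqrt(3)) + (2) + (0) + (-2) + (2*sqrt(3)) + (0) + (0)] = 0/24 = 0
  <chi_9*chi_4, chi_5> = (1/24)[1*(2)*conj(2) + 1*(-2)*conj(-2) + 2*(sqrt(3))*conj(sqrt(3)) + 2*(1)*conj(1) + 2*(0)*conj(0) + 2*(-1)*conj(-1) + 2*(-sqrt(3))*conj(-sqrt(3)) + 6*(0)*conj(0) + 6*(0)*conj(0)]
      = (1/24)[(4) + (4) + (6) + (2) + (0) + (2) + (6) + (0) + (0)] = 24/24 = 1
  <chi_9*chi_4, chi_6> = (1/24)[1*(2)*conj(2) + 1*(-2)*conj(2) + 2*(sqrt(3))*conj(1) + 2*(1)*conj(-1) + 2*(0)*conj(-2) + 2*(-1)*conj(-1) + 2*(-sqrt(3))*conj(1) + 6*(0)*conj(0) + 6*(0)*conj(0)]
      = (1/24)[(4) + (-4) + (2*sqrt(3)) + (-2) + (0) + (2) + (-2*sqrt(3)) + (0) + (0)] = 0/24 = 0
  <chi_9*chi_4, chi_7> = (1/24)[1*(2)*conj(2) + 1*(-2)*conj(-2) + 2*(sqrt(3))*conj(0) + 2*(1)*conj(-2) + 2*(0)*conj(0) + 2*(-1)*conj(2) + 2*(-sqrt(3))*conj(0) + 6*(0)*conj(0) + 6*(0)*conj(0)]
      = (1/24)[(4) + (4) + (0) + (-4) + (0) + (-4) + (0) + (0) + (0)] = 0/24 = 0
  <chi_9*chi_4, chi_8> = (1/24)[1*(2)*conj(2) + 1*(-2)*conj(2) + 2*(sqrt(3))*conj(-1) + 2*(1)*conj(-1) + 2*(0)*conj(2) + 2*(-1)*conj(-1) + 2*(-sqrt(3))*conj(-1) + 6*(0)*conj(0) + 6*(0)*conj(0)]
      = (1/24)[(4) + (-4) + (-2*sqrt(3)) + (-2) + (0) + (2) + (2*sqrt(3)) + (0) + (0)] = 0/24 = 0
  <chi_9*chi_4, chi_9> = (1/24)[1*(2)*conj(2) + 1*(-2)*conj(-2) + 2*(sqrt(3))*conj(-sqrt(3)) + 2*(1)*conj(1) + 2*(0)*conj(0) + 2*(-1)*conj(-1) + 2*(-sqrt(3))*conj(sqrt(3)) + 6*(0)*conj(0) + 6*(0)*conj(0)]
      = (1/24)[(4) + (4) + (-6) + (2) + (0) + (2) + (-6) + (0) + (0)] = 0/24 = 0
Hence the multiplicities are chi_5: 1. Dimension check: dim(chi_9)*dim(chi_4) = 2*1 = 2 and sum (mult * dim) = 1*2 = 2.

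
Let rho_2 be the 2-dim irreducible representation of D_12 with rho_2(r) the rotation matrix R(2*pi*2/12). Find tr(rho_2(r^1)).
chi_{rho_2}(r^1) = 2*cos(2*pi*2*1/12) = 1

Why: rho_2(r^1) is rotation by angle 2*pi*2*1/12, whose trace is 2*cos(2*pi*2*1/12) = 1.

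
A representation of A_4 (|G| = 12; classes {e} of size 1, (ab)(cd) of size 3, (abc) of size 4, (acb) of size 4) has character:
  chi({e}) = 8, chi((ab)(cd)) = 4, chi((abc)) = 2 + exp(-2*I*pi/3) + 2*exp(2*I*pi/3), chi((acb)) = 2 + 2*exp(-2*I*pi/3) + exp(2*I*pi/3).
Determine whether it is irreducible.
Not irreducible (reducible): <chi, chi> = 10 > 1.

Why: <chi, chi> = (1/|G|) sum_C |C| * |chi(C)|^2 = (1/12)[1*|8|^2 + 3*|4|^2 + 4*|2 + exp(-2*I*pi/3) + 2*exp(2*I*pi/3)|^2 + 4*|2 + 2*exp(-2*I*pi/3) + exp(2*I*pi/3)|^2]
  = (1/12)[(64) + (48) + (4) + (4)] = 120/12 = 10.
(Exp terms are combined using exp(i*s)*conj(exp(i*t)) = exp(i*(s-t)), and sums of them are collapsed using the identity that for every m > 1 the m distinct m-th roots of unity sum to 0, e.g. 1 + exp(2*I*pi/3) + exp(-2*I*pi/3) = 0.)
A character is irreducible iff <chi, chi> = 1, so this representation is reducible.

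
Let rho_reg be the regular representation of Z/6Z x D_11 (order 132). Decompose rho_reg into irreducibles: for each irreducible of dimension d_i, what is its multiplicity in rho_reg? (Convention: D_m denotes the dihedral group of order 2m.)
Each irreducible V_i of dimension d_i appears with multiplicity d_i, i.e. rho_reg = (direct sum over all irreducibles V_i) d_i V_i. The irreducible dimensions for Z/6Z x D_11 are 1, 1, 1, 1, 1, 1, 1, 1, 1, 1, 1, 1, 2, 2, 2, 2, 2, 2, 2, 2, 2, 2, 2, 2, 2, 2, 2, 2, 2, 2, 2, 2, 2, 2, 2, 2, 2, 2, 2, 2, 2, 2: 12 irreducibles of dimension 1, each with multiplicity 1; 30 irreducibles of dimension 2, each with multiplicity 2. Total dimension 12*1*1 + 30*2*2 = 132 = |G|.

Proof sketch: General theorem: in the regular representation of a finite group G, each irreducible appears with multiplicity equal to its dimension. Check: dim(rho_reg) = sum d_i^2 = 1 + 1 + 1 + 1 + 1 + 1 + 1 + 1 + 1 + 1 + 1 + 1 + 4 + 4 + 4 + 4 + 4 + 4 + 4 + 4 + 4 + 4 + 4 + 4 + 4 + 4 + 4 + 4 + 4 + 4 + 4 + 4 + 4 + 4 + 4 + 4 + 4 + 4 + 4 + 4 + 4 + 4 = 132 = |G|.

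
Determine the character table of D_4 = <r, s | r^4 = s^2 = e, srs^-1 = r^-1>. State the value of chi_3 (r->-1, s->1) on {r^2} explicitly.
Conjugacy classes: {e} of size 1, {r^2} of size 1, {r^1, r^3} of size 2, {s, sr^2, ...} of size 2, {sr, sr^3, ...} of size 2.
Character table:
  irrep \ class              {e} (size 1)  {r^2} (size 1)  {r^1, r^3} (size 2)  {s, sr^2, ...} (size 2)  {sr, sr^3, ...} (size 2)
  chi_1 (triv)               1             1               1                    1                        1                       
  chi_2 (sign: r->1, s->-1)  1             1               1                    -1                       -1                      
  chi_3 (r->-1, s->1)        1             1               -1                   1                        -1                      
  chi_4 (r->-1, s->-1)       1             1               -1                   -1                       1                       
  chi_5 (2d, j=1)            2             -2              0                    0                        0                       

Spot check: chi_3 (r->-1, s->1) on {r^2} = 1.

Solution. D_4 has order 2*4 = 8 with 5 conjugacy classes, hence 5 irreducibles. Sum of squared dims 1 + 1 + 1 + 1 + 4 = 8 = |G|. Linear characters come from the abelianisation; the 2-dimensional irreps have character r^k -> 2*cos(2*pi*j*k/4), reflections -> 0.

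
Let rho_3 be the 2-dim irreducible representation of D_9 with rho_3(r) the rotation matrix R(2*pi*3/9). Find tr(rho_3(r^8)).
chi_{rho_3}(r^8) = 2*cos(2*pi*3*8/9) = -1

Reasoning: rho_3(r^8) is rotation by angle 2*pi*3*8/9, whose trace is 2*cos(2*pi*3*8/9) = -1.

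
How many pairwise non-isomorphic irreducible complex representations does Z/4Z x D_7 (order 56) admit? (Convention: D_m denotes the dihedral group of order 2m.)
20

Reasoning: The number of irreducible complex representations of a finite group equals its number of conjugacy classes. For a direct product, #classes(G x H) = #classes(G) * #classes(H). Z/4Z has 4 classes (abelian), D_7 has 5 classes, so 4 * 5 = 20, so Z/4Z x D_7 (order 56) has exactly 20 irreducible complex representations.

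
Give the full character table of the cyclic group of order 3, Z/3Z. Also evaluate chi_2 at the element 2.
Character table of Z/3Z (irreps indexed chi_0,...,chi_2 with chi_k(m) = zeta_3^(k*m), zeta_3 = exp(2*pi*i/3)):
  irrep \ class  {0} (size 1)  {1} (size 1)    {2} (size 1)  
  chi_0          1             1               1             
  chi_1          1             exp(2*I*pi/3)   exp(-2*I*pi/3)
  chi_2          1             exp(-2*I*pi/3)  exp(2*I*pi/3) 

Spot check: chi_2(2) = zeta_3^(2*2) = zeta_3^4 = exp(2*I*pi/3).

Why: Z/3Z is abelian, so all 3 irreducible complex representations are 1-dimensional. They are given by chi_k(m) = zeta_3^(k*m) for k = 0,...,2. Row orthogonality: sum_m chi_k(m) conj(chi_l(m)) = 3 * [k = l].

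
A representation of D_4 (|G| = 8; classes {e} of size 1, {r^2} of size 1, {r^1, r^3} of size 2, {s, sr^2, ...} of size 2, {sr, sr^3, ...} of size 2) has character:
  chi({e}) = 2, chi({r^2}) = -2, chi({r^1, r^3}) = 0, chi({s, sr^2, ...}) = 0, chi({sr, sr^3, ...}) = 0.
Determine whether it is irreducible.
Irreducible: <chi, chi> = 1.

Argument: <chi, chi> = (1/|G|) sum_C |C| * |chi(C)|^2 = (1/8)[1*|2|^2 + 1*|-2|^2 + 2*|0|^2 + 2*|0|^2 + 2*|0|^2]
  = (1/8)[(4) + (4) + (0) + (0) + (0)] = 8/8 = 1.
A character is irreducible iff <chi, chi> = 1, so this representation is irreducible.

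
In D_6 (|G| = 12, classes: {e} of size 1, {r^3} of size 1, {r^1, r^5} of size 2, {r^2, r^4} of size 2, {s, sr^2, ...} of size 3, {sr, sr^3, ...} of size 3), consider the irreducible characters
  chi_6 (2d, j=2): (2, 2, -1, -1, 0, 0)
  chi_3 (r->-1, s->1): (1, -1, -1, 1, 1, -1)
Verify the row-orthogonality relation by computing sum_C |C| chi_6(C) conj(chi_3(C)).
Sum = 0; so <chi_6, chi_3> = 0 (distinct irreducibles are orthogonal).

Reasoning: Compute term by term over conjugacy classes (|C| * chi_6(C) * conj(chi_3(C))):
  1*(2)*conj(1) + 1*(2)*conj(-1) + 2*(-1)*conj(-1) + 2*(-1)*conj(1) + 3*(0)*conj(1) + 3*(0)*conj(-1)
  = (2) + (-2) + (2) + (-2) + (0) + (0)
  = 0.
Dividing by |G| = 12 gives 0/12 = 0, matching the row-orthogonality relation <chi_6, chi_3> = [chi_6 = chi_3].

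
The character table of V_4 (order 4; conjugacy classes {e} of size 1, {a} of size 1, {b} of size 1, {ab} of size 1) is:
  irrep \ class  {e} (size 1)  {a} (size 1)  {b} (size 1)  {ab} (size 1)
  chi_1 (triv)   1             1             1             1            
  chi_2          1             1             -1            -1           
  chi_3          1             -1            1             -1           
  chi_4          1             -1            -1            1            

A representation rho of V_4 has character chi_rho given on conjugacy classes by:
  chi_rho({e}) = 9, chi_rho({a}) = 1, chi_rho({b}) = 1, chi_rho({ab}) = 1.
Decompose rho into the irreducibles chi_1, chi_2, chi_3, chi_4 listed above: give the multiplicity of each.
Multiplicities: chi_1: 3, chi_2: 2, chi_3: 2, chi_4: 2.

Explanation: Use <chi_rho, chi> = (1/|G|) sum_C |C| * chi_rho(C) * conj(chi(C)) with |G| = 4 for each irreducible chi in the table:
  <chi_rho, chi_1> = (1/4)[1*(9)*conj(1) + 1*(1)*conj(1) + 1*(1)*conj(1) + 1*(1)*conj(1)]
      = (1/4)[(9) + (1) + (1) + (1)] = 12/4 = 3
  <chi_rho, chi_2> = (1/4)[1*(9)*conj(1) + 1*(1)*conj(1) + 1*(1)*conj(-1) + 1*(1)*conj(-1)]
      = (1/4)[(9) + (1) + (-1) + (-1)] = 8/4 = 2
  <chi_rho, chi_3> = (1/4)[1*(9)*conj(1) + 1*(1)*conj(-1) + 1*(1)*conj(1) + 1*(1)*conj(-1)]
      = (1/4)[(9) + (-1) + (1) + (-1)] = 8/4 = 2
  <chi_rho, chi_4> = (1/4)[1*(9)*conj(1) + 1*(1)*conj(-1) + 1*(1)*conj(-1) + 1*(1)*conj(1)]
      = (1/4)[(9) + (-1) + (-1) + (1)] = 8/4 = 2
Dimension check: dim(rho) = sum (mult * dim) = 3*1 + 2*1 + 2*1 + 2*1 = 9 = chi_rho(e) = 9.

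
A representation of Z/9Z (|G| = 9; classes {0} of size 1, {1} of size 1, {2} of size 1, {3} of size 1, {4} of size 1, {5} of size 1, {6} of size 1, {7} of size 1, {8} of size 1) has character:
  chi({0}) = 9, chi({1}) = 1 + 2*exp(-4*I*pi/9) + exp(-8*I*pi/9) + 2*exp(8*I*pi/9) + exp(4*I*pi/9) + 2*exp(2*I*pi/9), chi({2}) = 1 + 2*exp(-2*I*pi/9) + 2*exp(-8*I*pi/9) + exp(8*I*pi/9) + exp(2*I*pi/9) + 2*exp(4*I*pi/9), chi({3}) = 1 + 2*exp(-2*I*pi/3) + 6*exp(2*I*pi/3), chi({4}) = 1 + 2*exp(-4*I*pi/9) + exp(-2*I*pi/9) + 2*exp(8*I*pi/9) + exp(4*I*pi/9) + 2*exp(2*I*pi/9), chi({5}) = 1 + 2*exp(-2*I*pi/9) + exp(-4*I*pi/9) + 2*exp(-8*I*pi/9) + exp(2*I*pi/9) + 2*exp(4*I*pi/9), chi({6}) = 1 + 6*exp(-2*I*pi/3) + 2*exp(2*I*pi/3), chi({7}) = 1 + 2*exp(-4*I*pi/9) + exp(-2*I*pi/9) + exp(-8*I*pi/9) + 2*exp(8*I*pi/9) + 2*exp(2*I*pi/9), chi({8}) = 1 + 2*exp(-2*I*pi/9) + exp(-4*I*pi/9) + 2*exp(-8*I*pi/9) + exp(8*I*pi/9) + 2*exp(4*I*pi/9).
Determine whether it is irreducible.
Not irreducible (reducible): <chi, chi> = 15 > 1.

Details: <chi, chi> = (1/|G|) sum_C |C| * |chi(C)|^2 = (1/9)[1*|9|^2 + 1*|1 + 2*exp(-4*I*pi/9) + exp(-8*I*pi/9) + 2*exp(8*I*pi/9) + exp(4*I*pi/9) + 2*exp(2*I*pi/9)|^2 + 1*|1 + 2*exp(-2*I*pi/9) + 2*exp(-8*I*pi/9) + exp(8*I*pi/9) + exp(2*I*pi/9) + 2*exp(4*I*pi/9)|^2 + 1*|1 + 2*exp(-2*I*pi/3) + 6*exp(2*I*pi/3)|^2 + 1*|1 + 2*exp(-4*I*pi/9) + exp(-2*I*pi/9) + 2*exp(8*I*pi/9) + exp(4*I*pi/9) + 2*exp(2*I*pi/9)|^2 + 1*|1 + 2*exp(-2*I*pi/9) + exp(-4*I*pi/9) + 2*exp(-8*I*pi/9) + exp(2*I*pi/9) + 2*exp(4*I*pi/9)|^2 + 1*|1 + 6*exp(-2*I*pi/3) + 2*exp(2*I*pi/3)|^2 + 1*|1 + 2*exp(-4*I*pi/9) + exp(-2*I*pi/9) + exp(-8*I*pi/9) + 2*exp(8*I*pi/9) + 2*exp(2*I*pi/9)|^2 + 1*|1 + 2*exp(-2*I*pi/9) + exp(-4*I*pi/9) + 2*exp(-8*I*pi/9) + exp(8*I*pi/9) + 2*exp(4*I*pi/9)|^2]
  = (1/9)[(81) + (15 + 13*exp(-2*I*pi/3) + 7*exp(-4*I*pi/9) + 6*exp(-2*I*pi/9) + 7*exp(-8*I*pi/9) + 7*exp(8*I*pi/9) + 6*exp(2*I*pi/9) + 7*exp(4*I*pi/9) + 13*exp(2*I*pi/3)) + (15 + 13*exp(-2*I*pi/3) + 6*exp(-4*I*pi/9) + 7*exp(-2*I*pi/9) + 7*exp(-8*I*pi/9) + 7*exp(8*I*pi/9) + 7*exp(2*I*pi/9) + 6*exp(4*I*pi/9) + 13*exp(2*I*pi/3)) + (21) + (15 + 13*exp(-2*I*pi/3) + 7*exp(-4*I*pi/9) + 7*exp(-2*I*pi/9) + 6*exp(-8*I*pi/9) + 6*exp(8*I*pi/9) + 7*exp(2*I*pi/9) + 7*exp(4*I*pi/9) + 13*exp(2*I*pi/3)) + (15 + 13*exp(-2*I*pi/3) + 7*exp(-4*I*pi/9) + 7*exp(-2*I*pi/9) + 6*exp(-8*I*pi/9) + 6*exp(8*I*pi/9) + 7*exp(2*I*pi/9) + 7*exp(4*I*pi/9) + 13*exp(2*I*pi/3)) + (21) + (15 + 13*exp(-2*I*pi/3) + 6*exp(-4*I*pi/9) + 7*exp(-2*I*pi/9) + 7*exp(-8*I*pi/9) + 7*exp(8*I*pi/9) + 7*exp(2*I*pi/9) + 6*exp(4*I*pi/9) + 13*exp(2*I*pi/3)) + (15 + 13*exp(-2*I*pi/3) + 7*exp(-4*I*pi/9) + 6*exp(-2*I*pi/9) + 7*exp(-8*I*pi/9) + 7*exp(8*I*pi/9) + 6*exp(2*I*pi/9) + 7*exp(4*I*pi/9) + 13*exp(2*I*pi/3))] = 135/9 = 15.
(Exp terms are combined using exp(i*s)*conj(exp(i*t)) = exp(i*(s-t)), and sums of them are collapsed using the identity that for every m > 1 the m distinct m-th roots of unity sum to 0, e.g. 1 + exp(2*I*pi/3) + exp(-2*I*pi/3) = 0.)
A character is irreducible iff <chi, chi> = 1, so this representation is reducible.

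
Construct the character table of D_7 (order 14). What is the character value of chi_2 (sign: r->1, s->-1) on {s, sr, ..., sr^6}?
Conjugacy classes: {e} of size 1, {r^1, r^6} of size 2, {r^2, r^5} of size 2, {r^3, r^4} of size 2, {s, sr, ..., sr^6} of size 7.
Character table:
  irrep \ class              {e} (size 1)  {r^1, r^6} (size 2)  {r^2, r^5} (size 2)  {r^3, r^4} (size 2)  {s, sr, ..., sr^6} (size 7)
  chi_1 (triv)               1             1                    1                    1                    1                          
  chi_2 (sign: r->1, s->-1)  1             1                    1                    1                    -1                         
  chi_3 (2d, j=1)            2             2*cos(2*pi/7)        -2*cos(3*pi/7)       -2*cos(pi/7)         0                          
  chi_4 (2d, j=2)            2             -2*cos(3*pi/7)       -2*cos(pi/7)         2*cos(2*pi/7)        0                          
  chi_5 (2d, j=3)            2             -2*cos(pi/7)         2*cos(2*pi/7)        -2*cos(3*pi/7)       0                          

Spot check: chi_2 (sign: r->1, s->-1) on {s, sr, ..., sr^6} = -1.

Why: D_7 has order 2*7 = 14 with 5 conjugacy classes, hence 5 irreducibles. Sum of squared dims 1 + 1 + 4 + 4 + 4 = 14 = |G|. Linear characters come from the abelianisation; the 2-dimensional irreps have character r^k -> 2*cos(2*pi*j*k/7), reflections -> 0.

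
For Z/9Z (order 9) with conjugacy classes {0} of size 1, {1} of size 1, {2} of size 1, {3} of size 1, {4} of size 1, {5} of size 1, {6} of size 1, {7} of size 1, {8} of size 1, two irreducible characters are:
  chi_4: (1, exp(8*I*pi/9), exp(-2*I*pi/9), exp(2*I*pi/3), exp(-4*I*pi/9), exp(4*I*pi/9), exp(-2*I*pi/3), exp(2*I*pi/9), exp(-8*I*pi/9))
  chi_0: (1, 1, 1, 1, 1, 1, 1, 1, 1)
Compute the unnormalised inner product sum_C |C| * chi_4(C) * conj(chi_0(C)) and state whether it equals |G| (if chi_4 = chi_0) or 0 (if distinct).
Sum = 0; so <chi_4, chi_0> = 0 (distinct irreducibles are orthogonal).

Explanation: Compute term by term over conjugacy classes (|C| * chi_4(C) * conj(chi_0(C))):
  1*(1)*conj(1) + 1*(exp(8*I*pi/9))*conj(1) + 1*(exp(-2*I*pi/9))*conj(1) + 1*(exp(2*I*pi/3))*conj(1) + 1*(exp(-4*I*pi/9))*conj(1) + 1*(exp(4*I*pi/9))*conj(1) + 1*(exp(-2*I*pi/3))*conj(1) + 1*(exp(2*I*pi/9))*conj(1) + 1*(exp(-8*I*pi/9))*conj(1)
  = (1) + (exp(8*I*pi/9)) + (exp(-2*I*pi/9)) + (exp(2*I*pi/3)) + (exp(-4*I*pi/9)) + (exp(4*I*pi/9)) + (exp(-2*I*pi/3)) + (exp(2*I*pi/9)) + (exp(-8*I*pi/9))
  = 0.
(Exp terms are combined using exp(i*s)*conj(exp(i*t)) = exp(i*(s-t)), and sums of them are collapsed using the identity that for every m > 1 the m distinct m-th roots of unity sum to 0, e.g. 1 + exp(2*I*pi/3) + exp(-2*I*pi/3) = 0.)
Dividing by |G| = 9 gives 0/9 = 0, matching the row-orthogonality relation <chi_4, chi_0> = [chi_4 = chi_0].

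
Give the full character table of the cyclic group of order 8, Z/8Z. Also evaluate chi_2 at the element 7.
Character table of Z/8Z (irreps indexed chi_0,...,chi_7 with chi_k(m) = zeta_8^(k*m), zeta_8 = exp(2*pi*i/8)):
  irrep \ class  {0} (size 1)  {1} (size 1)    {2} (size 1)  {3} (size 1)    {4} (size 1)  {5} (size 1)    {6} (size 1)  {7} (size 1)  
  chi_0          1             1               1             1               1             1               1             1             
  chi_1          1             exp(I*pi/4)     I             exp(3*I*pi/4)   -1            exp(-3*I*pi/4)  -I            exp(-I*pi/4)  
  chi_2          1             I               -1            -I              1             I               -1            -I            
  chi_3          1             exp(3*I*pi/4)   -I            exp(I*pi/4)     -1            exp(-I*pi/4)    I             exp(-3*I*pi/4)
  chi_4          1             -1              1             -1              1             -1              1             -1            
  chi_5          1             exp(-3*I*pi/4)  I             exp(-I*pi/4)    -1            exp(I*pi/4)     -I            exp(3*I*pi/4) 
  chi_6          1             -I              -1            I               1             -I              -1            I             
  chi_7          1             exp(-I*pi/4)    -I            exp(-3*I*pi/4)  -1            exp(3*I*pi/4)   I             exp(I*pi/4)   

Spot check: chi_2(7) = zeta_8^(2*7) = zeta_8^14 = -I.

Z/8Z is abelian, so all 8 irreducible complex representations are 1-dimensional. They are given by chi_k(m) = zeta_8^(k*m) for k = 0,...,7. Row orthogonality: sum_m chi_k(m) conj(chi_l(m)) = 8 * [k = l].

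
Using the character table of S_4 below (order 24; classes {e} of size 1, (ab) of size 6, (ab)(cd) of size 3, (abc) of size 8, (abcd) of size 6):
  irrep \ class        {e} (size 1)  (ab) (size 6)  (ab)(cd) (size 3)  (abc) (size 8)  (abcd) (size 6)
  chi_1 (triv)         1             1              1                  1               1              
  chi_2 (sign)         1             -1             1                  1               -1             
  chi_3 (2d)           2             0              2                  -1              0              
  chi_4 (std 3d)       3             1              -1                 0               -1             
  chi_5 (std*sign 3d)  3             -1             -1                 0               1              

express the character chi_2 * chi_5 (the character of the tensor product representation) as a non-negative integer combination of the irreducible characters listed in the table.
chi_2 tensor chi_5 = chi_4 (all other irreducibles have multiplicity 0).

Justification: The character of a tensor product is the pointwise product (chi_2 * chi_5)(C) = chi_2(C) * chi_5(C):
  {e}: (1)*(3), (ab): (-1)*(-1), (ab)(cd): (1)*(-1), (abc): (1)*(0), (abcd): (-1)*(1)
so (chi_2 * chi_5) takes values
  {e} -> 3, (ab) -> 1, (ab)(cd) -> -1, (abc) -> 0, (abcd) -> -1.
Now take the inner product of this character with each irreducible chi from the table, <chi_2*chi_5, chi> = (1/24) sum_C |C| (chi_2*chi_5)(C) conj(chi(C)):
  <chi_2*chi_5, chi_1> = (1/24)[1*(3)*conj(1) + 6*(1)*conj(1) + 3*(-1)*conj(1) + 8*(0)*conj(1) + 6*(-1)*conj(1)]
      = (1/24)[(3) + (6) + (-3) + (0) + (-6)] = 0/24 = 0
  <chi_2*chi_5, chi_2> = (1/24)[1*(3)*conj(1) + 6*(1)*conj(-1) + 3*(-1)*conj(1) + 8*(0)*conj(1) + 6*(-1)*conj(-1)]
      = (1/24)[(3) + (-6) + (-3) + (0) + (6)] = 0/24 = 0
  <chi_2*chi_5, chi_3> = (1/24)[1*(3)*conj(2) + 6*(1)*conj(0) + 3*(-1)*conj(2) + 8*(0)*conj(-1) + 6*(-1)*conj(0)]
      = (1/24)[(6) + (0) + (-6) + (0) + (0)] = 0/24 = 0
  <chi_2*chi_5, chi_4> = (1/24)[1*(3)*conj(3) + 6*(1)*conj(1) + 3*(-1)*conj(-1) + 8*(0)*conj(0) + 6*(-1)*conj(-1)]
      = (1/24)[(9) + (6) + (3) + (0) + (6)] = 24/24 = 1
  <chi_2*chi_5, chi_5> = (1/24)[1*(3)*conj(3) + 6*(1)*conj(-1) + 3*(-1)*conj(-1) + 8*(0)*conj(0) + 6*(-1)*conj(1)]
      = (1/24)[(9) + (-6) + (3) + (0) + (-6)] = 0/24 = 0
Hence the multiplicities are chi_4: 1. Dimension check: dim(chi_2)*dim(chi_5) = 1*3 = 3 and sum (mult * dim) = 1*3 = 3.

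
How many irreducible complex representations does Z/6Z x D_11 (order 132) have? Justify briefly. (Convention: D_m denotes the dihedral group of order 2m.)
42

Derivation: The number of irreducible complex representations of a finite group equals its number of conjugacy classes. For a direct product, #classes(G x H) = #classes(G) * #classes(H). Z/6Z has 6 classes (abelian), D_11 has 7 classes, so 6 * 7 = 42, so Z/6Z x D_11 (order 132) has exactly 42 irreducible complex representations.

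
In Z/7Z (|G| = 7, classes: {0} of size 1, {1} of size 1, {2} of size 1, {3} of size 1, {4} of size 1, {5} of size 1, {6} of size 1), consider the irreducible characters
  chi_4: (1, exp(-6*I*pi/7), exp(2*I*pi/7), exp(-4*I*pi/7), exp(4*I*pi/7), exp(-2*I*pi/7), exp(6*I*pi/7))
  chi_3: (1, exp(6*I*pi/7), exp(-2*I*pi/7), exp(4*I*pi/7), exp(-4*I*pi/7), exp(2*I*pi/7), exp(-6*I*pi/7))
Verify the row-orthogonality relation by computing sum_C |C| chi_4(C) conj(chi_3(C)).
Sum = 0; so <chi_4, chi_3> = 0 (distinct irreducibles are orthogonal).

Justification: Compute term by term over conjugacy classes (|C| * chi_4(C) * conj(chi_3(C))):
  1*(1)*conj(1) + 1*(exp(-6*I*pi/7))*conj(exp(6*I*pi/7)) + 1*(exp(2*I*pi/7))*conj(exp(-2*I*pi/7)) + 1*(exp(-4*I*pi/7))*conj(exp(4*I*pi/7)) + 1*(exp(4*I*pi/7))*conj(exp(-4*I*pi/7)) + 1*(exp(-2*I*pi/7))*conj(exp(2*I*pi/7)) + 1*(exp(6*I*pi/7))*conj(exp(-6*I*pi/7))
  = (1) + (exp(2*I*pi/7)) + (exp(4*I*pi/7)) + (exp(6*I*pi/7)) + (exp(-6*I*pi/7)) + (exp(-4*I*pi/7)) + (exp(-2*I*pi/7))
  = 0.
(Exp terms are combined using exp(i*s)*conj(exp(i*t)) = exp(i*(s-t)), and sums of them are collapsed using the identity that for every m > 1 the m distinct m-th roots of unity sum to 0, e.g. 1 + exp(2*I*pi/3) + exp(-2*I*pi/3) = 0.)
Dividing by |G| = 7 gives 0/7 = 0, matching the row-orthogonality relation <chi_4, chi_3> = [chi_4 = chi_3].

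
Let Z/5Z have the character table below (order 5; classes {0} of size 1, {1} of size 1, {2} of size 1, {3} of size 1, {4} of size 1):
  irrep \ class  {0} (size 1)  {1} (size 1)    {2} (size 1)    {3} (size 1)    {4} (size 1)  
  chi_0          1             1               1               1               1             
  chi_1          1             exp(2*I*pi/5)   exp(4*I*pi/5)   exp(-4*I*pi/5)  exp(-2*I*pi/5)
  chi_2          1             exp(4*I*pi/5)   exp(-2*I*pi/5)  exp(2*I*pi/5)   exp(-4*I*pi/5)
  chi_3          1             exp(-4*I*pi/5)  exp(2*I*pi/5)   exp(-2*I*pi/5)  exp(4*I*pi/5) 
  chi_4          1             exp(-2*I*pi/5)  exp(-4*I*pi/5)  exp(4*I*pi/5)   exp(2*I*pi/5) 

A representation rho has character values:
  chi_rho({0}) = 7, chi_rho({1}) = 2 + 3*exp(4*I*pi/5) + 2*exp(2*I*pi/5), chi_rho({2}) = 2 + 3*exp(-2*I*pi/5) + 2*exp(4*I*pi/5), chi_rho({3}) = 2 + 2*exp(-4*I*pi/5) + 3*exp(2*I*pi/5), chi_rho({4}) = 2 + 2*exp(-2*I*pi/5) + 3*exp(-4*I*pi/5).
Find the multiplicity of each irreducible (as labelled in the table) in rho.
Multiplicities: chi_0: 2, chi_1: 2, chi_2: 3, chi_3: 0, chi_4: 0.

Explanation: Use <chi_rho, chi> = (1/|G|) sum_C |C| * chi_rho(C) * conj(chi(C)) with |G| = 5 for each irreducible chi in the table:
  <chi_rho, chi_0> = (1/5)[1*(7)*conj(1) + 1*(2 + 3*exp(4*I*pi/5) + 2*exp(2*I*pi/5))*conj(1) + 1*(2 + 3*exp(-2*I*pi/5) + 2*exp(4*I*pi/5))*conj(1) + 1*(2 + 2*exp(-4*I*pi/5) + 3*exp(2*I*pi/5))*conj(1) + 1*(2 + 2*exp(-2*I*pi/5) + 3*exp(-4*I*pi/5))*conj(1)]
      = (1/5)[(7) + (2 + 3*exp(4*I*pi/5) + 2*exp(2*I*pi/5)) + (2 + 3*exp(-2*I*pi/5) + 2*exp(4*I*pi/5)) + (2 + 2*exp(-4*I*pi/5) + 3*exp(2*I*pi/5)) + (2 + 2*exp(-2*I*pi/5) + 3*exp(-4*I*pi/5))] = 10/5 = 2
  <chi_rho, chi_1> = (1/5)[1*(7)*conj(1) + 1*(2 + 3*exp(4*I*pi/5) + 2*exp(2*I*pi/5))*conj(exp(2*I*pi/5)) + 1*(2 + 3*exp(-2*I*pi/5) + 2*exp(4*I*pi/5))*conj(exp(4*I*pi/5)) + 1*(2 + 2*exp(-4*I*pi/5) + 3*exp(2*I*pi/5))*conj(exp(-4*I*pi/5)) + 1*(2 + 2*exp(-2*I*pi/5) + 3*exp(-4*I*pi/5))*conj(exp(-2*I*pi/5))]
      = (1/5)[(7) + (2 + 2*exp(-2*I*pi/5) + 3*exp(2*I*pi/5)) + (2 + 2*exp(-4*I*pi/5) + 3*exp(4*I*pi/5)) + (2 + 3*exp(-4*I*pi/5) + 2*exp(4*I*pi/5)) + (2 + 3*exp(-2*I*pi/5) + 2*exp(2*I*pi/5))] = 10/5 = 2
  <chi_rho, chi_2> = (1/5)[1*(7)*conj(1) + 1*(2 + 3*exp(4*I*pi/5) + 2*exp(2*I*pi/5))*conj(exp(4*I*pi/5)) + 1*(2 + 3*exp(-2*I*pi/5) + 2*exp(4*I*pi/5))*conj(exp(-2*I*pi/5)) + 1*(2 + 2*exp(-4*I*pi/5) + 3*exp(2*I*pi/5))*conj(exp(2*I*pi/5)) + 1*(2 + 2*exp(-2*I*pi/5) + 3*exp(-4*I*pi/5))*conj(exp(-4*I*pi/5))]
      = (1/5)[(7) + (3 + 2*exp(-2*I*pi/5) + 2*exp(-4*I*pi/5)) + (3 + 2*exp(-4*I*pi/5) + 2*exp(2*I*pi/5)) + (3 + 2*exp(-2*I*pi/5) + 2*exp(4*I*pi/5)) + (3 + 2*exp(4*I*pi/5) + 2*exp(2*I*pi/5))] = 15/5 = 3
  <chi_rho, chi_3> = (1/5)[1*(7)*conj(1) + 1*(2 + 3*exp(4*I*pi/5) + 2*exp(2*I*pi/5))*conj(exp(-4*I*pi/5)) + 1*(2 + 3*exp(-2*I*pi/5) + 2*exp(4*I*pi/5))*conj(exp(2*I*pi/5)) + 1*(2 + 2*exp(-4*I*pi/5) + 3*exp(2*I*pi/5))*conj(exp(-2*I*pi/5)) + 1*(2 + 2*exp(-2*I*pi/5) + 3*exp(-4*I*pi/5))*conj(exp(4*I*pi/5))]
      = (1/5)[(7) + (3*exp(-2*I*pi/5) + 2*exp(-4*I*pi/5) + 2*exp(4*I*pi/5)) + (2*exp(-2*I*pi/5) + 3*exp(-4*I*pi/5) + 2*exp(2*I*pi/5)) + (2*exp(-2*I*pi/5) + 3*exp(4*I*pi/5) + 2*exp(2*I*pi/5)) + (2*exp(-4*I*pi/5) + 2*exp(4*I*pi/5) + 3*exp(2*I*pi/5))] = 0/5 = 0
  <chi_rho, chi_4> = (1/5)[1*(7)*conj(1) + 1*(2 + 3*exp(4*I*pi/5) + 2*exp(2*I*pi/5))*conj(exp(-2*I*pi/5)) + 1*(2 + 3*exp(-2*I*pi/5) + 2*exp(4*I*pi/5))*conj(exp(-4*I*pi/5)) + 1*(2 + 2*exp(-4*I*pi/5) + 3*exp(2*I*pi/5))*conj(exp(4*I*pi/5)) + 1*(2 + 2*exp(-2*I*pi/5) + 3*exp(-4*I*pi/5))*conj(exp(2*I*pi/5))]
      = (1/5)[(7) + (3*exp(-4*I*pi/5) + 2*exp(4*I*pi/5) + 2*exp(2*I*pi/5)) + (2*exp(-2*I*pi/5) + 2*exp(4*I*pi/5) + 3*exp(2*I*pi/5)) + (3*exp(-2*I*pi/5) + 2*exp(-4*I*pi/5) + 2*exp(2*I*pi/5)) + (2*exp(-2*I*pi/5) + 2*exp(-4*I*pi/5) + 3*exp(4*I*pi/5))] = 0/5 = 0
(Exp terms are combined using exp(i*s)*conj(exp(i*t)) = exp(i*(s-t)), and sums of them are collapsed using the identity that for every m > 1 the m distinct m-th roots of unity sum to 0, e.g. 1 + exp(2*I*pi/3) + exp(-2*I*pi/3) = 0.)
Dimension check: dim(rho) = sum (mult * dim) = 2*1 + 2*1 + 3*1 + 0*1 + 0*1 = 7 = chi_rho(e) = 7.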